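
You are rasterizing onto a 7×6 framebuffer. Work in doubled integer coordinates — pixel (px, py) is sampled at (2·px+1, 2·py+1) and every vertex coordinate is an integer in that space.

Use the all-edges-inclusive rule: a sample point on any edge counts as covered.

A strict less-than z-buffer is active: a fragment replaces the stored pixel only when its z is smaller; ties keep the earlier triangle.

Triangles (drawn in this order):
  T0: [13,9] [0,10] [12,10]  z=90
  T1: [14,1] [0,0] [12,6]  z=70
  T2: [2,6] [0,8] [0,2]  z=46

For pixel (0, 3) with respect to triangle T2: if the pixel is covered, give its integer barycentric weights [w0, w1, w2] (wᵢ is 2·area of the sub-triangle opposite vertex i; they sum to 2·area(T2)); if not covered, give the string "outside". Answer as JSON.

T0:
  2·area = 12  (B↔C swapped to make it positive)
  edge (13, 9)→(12, 10): d=(-1,1) inclusive
  edge (12, 10)→(0, 10): d=(-12,0) inclusive
  edge (0, 10)→(13, 9): d=(13,-1) inclusive
    (6,4)@(13, 9): e=[0,12,0] → X  [on edge]
    (5,5)@(11, 11): e=[0,-12,24] → .  [on edge]
    (6,5)@(13, 11): e=[-2,-12,26] → .
  covered (1 px):
    . . . . . . .
    . . . . . . .
    . . . . . . .
    . . . . . . .
    . . . . . . X
    . . . . . . .
T1:
  2·area = 72  (B↔C swapped to make it positive)
  edge (14, 1)→(12, 6): d=(-2,5) inclusive
  edge (12, 6)→(0, 0): d=(-12,-6) inclusive
  edge (0, 0)→(14, 1): d=(14,1) inclusive
    (1,0)@(3, 1): e=[55,6,11] → X
    (2,0)@(5, 1): e=[45,18,9] → X
    (3,0)@(7, 1): e=[35,30,7] → X
    (4,0)@(9, 1): e=[25,42,5] → X
    (5,0)@(11, 1): e=[15,54,3] → X
    (6,0)@(13, 1): e=[5,66,1] → X
    (1,1)@(3, 3): e=[51,-18,39] → .
    (2,1)@(5, 3): e=[41,-6,37] → .
    (3,1)@(7, 3): e=[31,6,35] → X
    (3,2)@(7, 5): e=[27,-18,63] → .
    (4,2)@(9, 5): e=[17,-6,61] → .
    (5,2)@(11, 5): e=[7,6,59] → X
  covered (11 px):
    . X X X X X X
    . . . X X X X
    . . . . . X .
    . . . . . . .
    . . . . . . .
    . . . . . . .
T2:
  2·area = 12
  edge (2, 6)→(0, 8): d=(-2,2) inclusive
  edge (0, 8)→(0, 2): d=(0,-6) inclusive
  edge (0, 2)→(2, 6): d=(2,4) inclusive
    (3,0)@(7, 1): e=[0,42,-30] → .  [on edge]
    (2,1)@(5, 3): e=[0,30,-18] → .  [on edge]
    (0,2)@(1, 5): e=[4,6,2] → X
    (1,2)@(3, 5): e=[0,18,-6] → .  [on edge]
    (0,3)@(1, 7): e=[0,6,6] → X  [on edge]
    (1,3)@(3, 7): e=[-4,18,-2] → .
    (0,4)@(1, 9): e=[-4,6,10] → .
  covered (2 px):
    . . . . . . .
    . . . . . . .
    X . . . . . .
    X . . . . . .
    . . . . . . .
    . . . . . . .

Answer: [6,6,0]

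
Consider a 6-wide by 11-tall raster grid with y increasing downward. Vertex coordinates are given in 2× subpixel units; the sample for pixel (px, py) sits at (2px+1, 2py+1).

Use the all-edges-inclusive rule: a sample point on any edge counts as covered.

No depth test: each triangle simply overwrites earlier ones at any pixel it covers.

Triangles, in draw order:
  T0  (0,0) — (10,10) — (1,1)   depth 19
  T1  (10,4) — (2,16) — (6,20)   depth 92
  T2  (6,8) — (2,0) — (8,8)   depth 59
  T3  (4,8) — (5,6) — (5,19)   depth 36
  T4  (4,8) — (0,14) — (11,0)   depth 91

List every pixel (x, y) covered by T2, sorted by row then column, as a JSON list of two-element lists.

T0:
  degenerate (2·area = 0) — covers nothing
T1:
  2·area = 80  (B↔C swapped to make it positive)
  edge (10, 4)→(6, 20): d=(-4,16) inclusive
  edge (6, 20)→(2, 16): d=(-4,-4) inclusive
  edge (2, 16)→(10, 4): d=(8,-12) inclusive
    (4,3)@(9, 7): e=[4,64,12] → X
    (5,3)@(11, 7): e=[-28,72,36] → .
    (3,4)@(7, 9): e=[28,48,4] → X
    (4,4)@(9, 9): e=[-4,56,28] → .
    (3,5)@(7, 11): e=[20,40,20] → X
    (4,5)@(9, 11): e=[-12,48,44] → .
    (2,6)@(5, 13): e=[44,24,12] → X
    (4,6)@(9, 13): e=[-20,40,60] → .
    (0,7)@(1, 15): e=[100,0,-20] → .  [on edge]
    (1,7)@(3, 15): e=[68,8,4] → X
    (4,7)@(9, 15): e=[-28,32,76] → .
    (1,8)@(3, 17): e=[60,0,20] → X  [on edge]
    (2,9)@(5, 19): e=[20,0,60] → X  [on edge]
    (3,10)@(7, 21): e=[-20,0,100] → .  [on edge]
  covered (11 px):
    . . . . . .
    . . . . . .
    . . . . . .
    . . . . X .
    . . . X . .
    . . . X . .
    . . X X . .
    . X X X . .
    . X X . . .
    . . X . . .
    . . . . . .
T2:
  2·area = 16
  edge (6, 8)→(2, 0): d=(-4,-8) inclusive
  edge (2, 0)→(8, 8): d=(6,8) inclusive
  edge (8, 8)→(6, 8): d=(-2,0) inclusive
    (2,2)@(5, 5): e=[4,6,6] → X
    (3,2)@(7, 5): e=[20,-10,6] → .
    (2,3)@(5, 7): e=[-4,18,2] → .
    (3,3)@(7, 7): e=[12,2,2] → X
    (4,3)@(9, 7): e=[28,-14,2] → .
    (3,4)@(7, 9): e=[4,14,-2] → .
  covered (2 px):
    . . . . . .
    . . . . . .
    . . X . . .
    . . . X . .
    . . . . . .
    . . . . . .
    . . . . . .
    . . . . . .
    . . . . . .
    . . . . . .
    . . . . . .
T3:
  2·area = 13
  edge (4, 8)→(5, 6): d=(1,-2) inclusive
  edge (5, 6)→(5, 19): d=(0,13) inclusive
  edge (5, 19)→(4, 8): d=(-1,-11) inclusive
    (2,0)@(5, 1): e=[-5,0,18] → .  [on edge]
    (2,1)@(5, 3): e=[-3,0,16] → .  [on edge]
    (2,2)@(5, 5): e=[-1,0,14] → .  [on edge]
    (2,3)@(5, 7): e=[1,0,12] → X  [on edge]
    (3,3)@(7, 7): e=[5,-26,34] → .
    (2,4)@(5, 9): e=[3,0,10] → X  [on edge]
    (3,4)@(7, 9): e=[7,-26,32] → .
    (2,5)@(5, 11): e=[5,0,8] → X  [on edge]
    (3,5)@(7, 11): e=[9,-26,30] → .
    (2,6)@(5, 13): e=[7,0,6] → X  [on edge]
    (3,6)@(7, 13): e=[11,-26,28] → .
    (2,7)@(5, 15): e=[9,0,4] → X  [on edge]
    (2,8)@(5, 17): e=[11,0,2] → X  [on edge]
    (2,9)@(5, 19): e=[13,0,0] → X  [on edge]
    (2,10)@(5, 21): e=[15,0,-2] → .  [on edge]
  covered (7 px):
    . . . . . .
    . . . . . .
    . . . . . .
    . . X . . .
    . . X . . .
    . . X . . .
    . . X . . .
    . . X . . .
    . . X . . .
    . . X . . .
    . . . . . .
T4:
  2·area = 10  (B↔C swapped to make it positive)
  edge (4, 8)→(11, 0): d=(7,-8) inclusive
  edge (11, 0)→(0, 14): d=(-11,14) inclusive
  edge (0, 14)→(4, 8): d=(4,-6) inclusive
    (3,2)@(7, 5): e=[3,1,6] → X
    (4,2)@(9, 5): e=[19,-27,18] → .
    (2,3)@(5, 7): e=[1,7,2] → X
    (3,3)@(7, 7): e=[17,-21,14] → .
    (2,4)@(5, 9): e=[15,-15,10] → .
  covered (2 px):
    . . . . . .
    . . . . . .
    . . . X . .
    . . X . . .
    . . . . . .
    . . . . . .
    . . . . . .
    . . . . . .
    . . . . . .
    . . . . . .
    . . . . . .

Final: [[2,2],[3,3]]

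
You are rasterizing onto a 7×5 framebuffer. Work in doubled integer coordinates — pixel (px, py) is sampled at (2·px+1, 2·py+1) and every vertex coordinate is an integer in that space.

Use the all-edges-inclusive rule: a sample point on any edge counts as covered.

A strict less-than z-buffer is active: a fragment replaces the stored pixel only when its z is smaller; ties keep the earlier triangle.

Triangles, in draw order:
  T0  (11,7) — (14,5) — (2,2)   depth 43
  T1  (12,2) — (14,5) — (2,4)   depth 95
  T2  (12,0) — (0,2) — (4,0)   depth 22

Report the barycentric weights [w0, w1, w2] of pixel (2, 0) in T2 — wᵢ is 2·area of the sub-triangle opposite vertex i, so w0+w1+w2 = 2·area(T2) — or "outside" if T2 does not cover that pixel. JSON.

T0:
  2·area = 33  (B↔C swapped to make it positive)
  edge (11, 7)→(2, 2): d=(-9,-5) inclusive
  edge (2, 2)→(14, 5): d=(12,3) inclusive
  edge (14, 5)→(11, 7): d=(-3,2) inclusive
    (2,1)@(5, 3): e=[6,3,24] → #
    (3,1)@(7, 3): e=[16,-3,20] → ·
    (2,2)@(5, 5): e=[-12,27,18] → ·
    (4,2)@(9, 5): e=[8,15,10] → #
    (5,2)@(11, 5): e=[18,9,6] → #
    (6,2)@(13, 5): e=[28,3,2] → #
    (4,3)@(9, 7): e=[-10,39,4] → ·
    (5,3)@(11, 7): e=[0,33,0] → #  [on edge]
    (6,3)@(13, 7): e=[10,27,-4] → ·
    (5,4)@(11, 9): e=[-18,57,-6] → ·
  covered (5 px):
    · · · · · · ·
    · · # · · · ·
    · · · · # # #
    · · · · · # ·
    · · · · · · ·
T1:
  2·area = 34
  edge (12, 2)→(14, 5): d=(2,3) inclusive
  edge (14, 5)→(2, 4): d=(-12,-1) inclusive
  edge (2, 4)→(12, 2): d=(10,-2) inclusive
    (3,1)@(7, 3): e=[17,17,0] → #  [on edge]
    (4,1)@(9, 3): e=[11,19,4] → #
    (5,1)@(11, 3): e=[5,21,8] → #
    (6,1)@(13, 3): e=[-1,23,12] → ·
    (3,2)@(7, 5): e=[21,-7,20] → ·
    (4,2)@(9, 5): e=[15,-5,24] → ·
    (5,2)@(11, 5): e=[9,-3,28] → ·
  covered (3 px):
    · · · · · · ·
    · · · # # # ·
    · · · · · · ·
    · · · · · · ·
    · · · · · · ·
T2:
  2·area = 16
  edge (12, 0)→(0, 2): d=(-12,2) inclusive
  edge (0, 2)→(4, 0): d=(4,-2) inclusive
  edge (4, 0)→(12, 0): d=(8,0) inclusive
    (1,0)@(3, 1): e=[6,2,8] → #
    (2,0)@(5, 1): e=[2,6,8] → #
    (3,0)@(7, 1): e=[-2,10,8] → ·
    (1,1)@(3, 3): e=[-18,10,24] → ·
    (2,1)@(5, 3): e=[-22,14,24] → ·
  covered (2 px):
    · # # · · · ·
    · · · · · · ·
    · · · · · · ·
    · · · · · · ·
    · · · · · · ·

Answer: [6,8,2]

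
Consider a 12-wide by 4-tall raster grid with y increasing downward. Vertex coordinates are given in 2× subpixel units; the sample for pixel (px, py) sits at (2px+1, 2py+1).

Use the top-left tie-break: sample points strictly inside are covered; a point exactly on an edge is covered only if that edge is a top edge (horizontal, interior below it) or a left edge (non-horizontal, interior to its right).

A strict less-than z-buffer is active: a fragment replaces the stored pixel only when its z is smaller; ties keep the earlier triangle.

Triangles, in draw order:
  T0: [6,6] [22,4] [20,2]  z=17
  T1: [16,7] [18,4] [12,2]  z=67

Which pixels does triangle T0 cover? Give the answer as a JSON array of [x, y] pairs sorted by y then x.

T0:
  2·area = 36  (B↔C swapped to make it positive)
  edge (6, 6)→(20, 2): d=(14,-4) top-left  bias=+0
  edge (20, 2)→(22, 4): d=(2,2) right/bottom  bias=-1
  edge (22, 4)→(6, 6): d=(-16,2) right/bottom  bias=-1
    (9,0)@(19, 1): e=[-18,0,54] → ·  [on edge]
    (8,1)@(17, 3): e=[2,8,26] → #
    (9,1)@(19, 3): e=[10,4,22] → #
    (10,1)@(21, 3): e=[18,0,18] → ·  [on edge]
    (5,2)@(11, 5): e=[6,24,6] → #
    (6,2)@(13, 5): e=[14,20,2] → #
    (7,2)@(15, 5): e=[22,16,-2] → ·
    (8,2)@(17, 5): e=[30,12,-6] → ·
    (9,2)@(19, 5): e=[38,8,-10] → ·
    (11,2)@(23, 5): e=[54,0,-18] → ·  [on edge]
    (5,3)@(11, 7): e=[34,28,-26] → ·
    (6,3)@(13, 7): e=[42,24,-30] → ·
  covered (4 px):
    · · · · · · · · · · · ·
    · · · · · · · · # # · ·
    · · · · · # # · · · · ·
    · · · · · · · · · · · ·
T1:
  2·area = 22  (B↔C swapped to make it positive)
  edge (16, 7)→(12, 2): d=(-4,-5) top-left  bias=+0
  edge (12, 2)→(18, 4): d=(6,2) right/bottom  bias=-1
  edge (18, 4)→(16, 7): d=(-2,3) right/bottom  bias=-1
    (4,0)@(9, 1): e=[-11,0,33] → ·  [on edge]
    (6,1)@(13, 3): e=[1,4,17] → #
    (7,1)@(15, 3): e=[11,0,11] → ·  [on edge]
    (6,2)@(13, 5): e=[-7,16,13] → ·
    (7,2)@(15, 5): e=[3,12,7] → #
    (8,2)@(17, 5): e=[13,8,1] → #
    (9,2)@(19, 5): e=[23,4,-5] → ·
    (10,2)@(21, 5): e=[33,0,-11] → ·  [on edge]
    (7,3)@(15, 7): e=[-5,24,3] → ·
    (8,3)@(17, 7): e=[5,20,-3] → ·
  covered (3 px):
    · · · · · · · · · · · ·
    · · · · · · # · · · · ·
    · · · · · · · # # · · ·
    · · · · · · · · · · · ·

Final: [[8,1],[9,1],[5,2],[6,2]]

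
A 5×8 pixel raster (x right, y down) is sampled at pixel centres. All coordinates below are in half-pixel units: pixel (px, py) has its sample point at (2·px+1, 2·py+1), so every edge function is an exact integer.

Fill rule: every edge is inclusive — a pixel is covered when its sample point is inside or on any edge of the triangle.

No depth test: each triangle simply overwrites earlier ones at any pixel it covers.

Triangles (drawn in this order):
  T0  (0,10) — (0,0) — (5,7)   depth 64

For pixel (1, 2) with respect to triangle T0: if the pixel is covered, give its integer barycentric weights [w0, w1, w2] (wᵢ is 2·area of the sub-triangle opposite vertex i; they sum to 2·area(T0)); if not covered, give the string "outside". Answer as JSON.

T0:
  2·area = 50
  edge (0, 10)→(0, 0): d=(0,-10) inclusive
  edge (0, 0)→(5, 7): d=(5,7) inclusive
  edge (5, 7)→(0, 10): d=(-5,3) inclusive
    (0,1)@(1, 3): e=[10,8,32] → X
    (1,1)@(3, 3): e=[30,-6,26] → .
    (0,2)@(1, 5): e=[10,18,22] → X
    (1,2)@(3, 5): e=[30,4,16] → X
    (2,2)@(5, 5): e=[50,-10,10] → .
    (0,3)@(1, 7): e=[10,28,12] → X
    (2,3)@(5, 7): e=[50,0,0] → X  [on edge]
    (3,3)@(7, 7): e=[70,-14,-6] → .
    (0,4)@(1, 9): e=[10,38,2] → X
    (1,4)@(3, 9): e=[30,24,-4] → .
    (2,4)@(5, 9): e=[50,10,-10] → .
    (0,5)@(1, 11): e=[10,48,-8] → .
  covered (7 px):
    . . . . .
    X . . . .
    X X . . .
    X X X . .
    X . . . .
    . . . . .
    . . . . .
    . . . . .

Result: [4,16,30]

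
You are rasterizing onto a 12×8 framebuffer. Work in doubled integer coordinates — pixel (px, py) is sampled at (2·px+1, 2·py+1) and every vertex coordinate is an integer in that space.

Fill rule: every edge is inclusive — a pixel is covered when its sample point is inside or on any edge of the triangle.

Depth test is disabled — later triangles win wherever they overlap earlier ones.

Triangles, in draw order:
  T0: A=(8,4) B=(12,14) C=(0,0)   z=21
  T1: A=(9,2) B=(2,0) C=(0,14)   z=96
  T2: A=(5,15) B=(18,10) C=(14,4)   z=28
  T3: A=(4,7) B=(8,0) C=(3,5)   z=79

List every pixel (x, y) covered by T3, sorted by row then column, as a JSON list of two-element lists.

T0:
  2·area = 64
  edge (8, 4)→(12, 14): d=(4,10) inclusive
  edge (12, 14)→(0, 0): d=(-12,-14) inclusive
  edge (0, 0)→(8, 4): d=(8,4) inclusive
    (0,0)@(1, 1): e=[58,2,4] → #
    (1,0)@(3, 1): e=[38,30,-4] → ·
    (0,1)@(1, 3): e=[66,-22,20] → ·
    (1,1)@(3, 3): e=[46,6,12] → #
    (2,1)@(5, 3): e=[26,34,4] → #
    (3,1)@(7, 3): e=[6,62,-4] → ·
    (1,2)@(3, 5): e=[54,-18,28] → ·
    (2,2)@(5, 5): e=[34,10,20] → #
    (3,2)@(7, 5): e=[14,38,12] → #
    (4,2)@(9, 5): e=[-6,66,4] → ·
    (2,3)@(5, 7): e=[42,-14,36] → ·
    (3,3)@(7, 7): e=[22,14,28] → #
  covered (8 px):
    # · · · · · · · · · · ·
    · # # · · · · · · · · ·
    · · # # · · · · · · · ·
    · · · # # · · · · · · ·
    · · · · # · · · · · · ·
    · · · · · · · · · · · ·
    · · · · · · · · · · · ·
    · · · · · · · · · · · ·
T1:
  2·area = 102  (B↔C swapped to make it positive)
  edge (9, 2)→(0, 14): d=(-9,12) inclusive
  edge (0, 14)→(2, 0): d=(2,-14) inclusive
  edge (2, 0)→(9, 2): d=(7,2) inclusive
    (1,0)@(3, 1): e=[81,16,5] → #
    (2,0)@(5, 1): e=[57,44,1] → #
    (3,0)@(7, 1): e=[33,72,-3] → ·
    (1,1)@(3, 3): e=[63,20,19] → #
    (3,1)@(7, 3): e=[15,76,11] → #
    (4,1)@(9, 3): e=[-9,104,7] → ·
    (1,2)@(3, 5): e=[45,24,33] → #
    (3,2)@(7, 5): e=[-3,80,25] → ·
    (0,3)@(1, 7): e=[51,0,51] → #  [on edge]
    (3,3)@(7, 7): e=[-21,84,39] → ·
    (0,4)@(1, 9): e=[33,4,65] → #
    (2,4)@(5, 9): e=[-15,60,57] → ·
  covered (13 px):
    · # # · · · · · · · · ·
    · # # # · · · · · · · ·
    · # # · · · · · · · · ·
    # # # · · · · · · · · ·
    # # · · · · · · · · · ·
    # · · · · · · · · · · ·
    · · · · · · · · · · · ·
    · · · · · · · · · · · ·
T2:
  2·area = 98  (B↔C swapped to make it positive)
  edge (5, 15)→(14, 4): d=(9,-11) inclusive
  edge (14, 4)→(18, 10): d=(4,6) inclusive
  edge (18, 10)→(5, 15): d=(-13,5) inclusive
    (6,3)@(13, 7): e=[16,18,64] → #
    (7,3)@(15, 7): e=[38,6,54] → #
    (8,3)@(17, 7): e=[60,-6,44] → ·
    (5,4)@(11, 9): e=[12,38,48] → #
    (8,4)@(17, 9): e=[78,2,18] → #
    (9,4)@(19, 9): e=[100,-10,8] → ·
    (4,5)@(9, 11): e=[8,58,32] → #
    (8,5)@(17, 11): e=[96,10,-8] → ·
    (3,6)@(7, 13): e=[4,78,16] → #
    (5,6)@(11, 13): e=[48,54,-4] → ·
    (6,6)@(13, 13): e=[70,42,-14] → ·
    (7,6)@(15, 13): e=[92,30,-24] → ·
    (2,7)@(5, 15): e=[0,98,0] → #  [on edge]
  covered (13 px):
    · · · · · · · · · · · ·
    · · · · · · · · · · · ·
    · · · · · · · · · · · ·
    · · · · · · # # · · · ·
    · · · · · # # # # · · ·
    · · · · # # # # · · · ·
    · · · # # · · · · · · ·
    · · # · · · · · · · · ·
T3:
  2·area = 15  (B↔C swapped to make it positive)
  edge (4, 7)→(3, 5): d=(-1,-2) inclusive
  edge (3, 5)→(8, 0): d=(5,-5) inclusive
  edge (8, 0)→(4, 7): d=(-4,7) inclusive
    (0,0)@(1, 1): e=[0,-30,45] → ·  [on edge]
    (3,0)@(7, 1): e=[12,0,3] → #  [on edge]
    (4,0)@(9, 1): e=[16,10,-11] → ·
    (2,1)@(5, 3): e=[6,0,9] → #  [on edge]
    (3,1)@(7, 3): e=[10,10,-5] → ·
    (1,2)@(3, 5): e=[0,0,15] → #  [on edge]
    (3,2)@(7, 5): e=[8,20,-13] → ·
    (0,3)@(1, 7): e=[-6,0,21] → ·  [on edge]
    (1,3)@(3, 7): e=[-2,10,7] → ·
    (2,3)@(5, 7): e=[2,20,-7] → ·
    (2,4)@(5, 9): e=[0,30,-15] → ·  [on edge]
    (3,6)@(7, 13): e=[0,60,-45] → ·  [on edge]
  covered (4 px):
    · · · # · · · · · · · ·
    · · # · · · · · · · · ·
    · # # · · · · · · · · ·
    · · · · · · · · · · · ·
    · · · · · · · · · · · ·
    · · · · · · · · · · · ·
    · · · · · · · · · · · ·
    · · · · · · · · · · · ·

Final: [[3,0],[2,1],[1,2],[2,2]]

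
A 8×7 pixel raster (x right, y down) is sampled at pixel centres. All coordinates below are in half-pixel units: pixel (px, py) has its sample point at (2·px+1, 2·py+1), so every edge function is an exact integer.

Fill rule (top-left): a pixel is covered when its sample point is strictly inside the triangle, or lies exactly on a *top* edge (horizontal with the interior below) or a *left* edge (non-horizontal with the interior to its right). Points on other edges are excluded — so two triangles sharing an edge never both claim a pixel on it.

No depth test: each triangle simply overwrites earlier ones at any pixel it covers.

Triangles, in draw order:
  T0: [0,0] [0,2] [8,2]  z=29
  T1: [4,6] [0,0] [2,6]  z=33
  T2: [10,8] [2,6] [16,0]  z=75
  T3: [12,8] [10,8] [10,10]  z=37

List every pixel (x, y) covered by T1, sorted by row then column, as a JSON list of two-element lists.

T0:
  2·area = 16  (B↔C swapped to make it positive)
  edge (0, 0)→(8, 2): d=(8,2) right/bottom  bias=-1
  edge (8, 2)→(0, 2): d=(-8,0) right/bottom  bias=-1
  edge (0, 2)→(0, 0): d=(0,-2) top-left  bias=+0
    (0,0)@(1, 1): e=[6,8,2] → █
    (1,0)@(3, 1): e=[2,8,6] → █
    (2,0)@(5, 1): e=[-2,8,10] → ·
    (0,1)@(1, 3): e=[22,-8,2] → ·
    (1,1)@(3, 3): e=[18,-8,6] → ·
  covered (2 px):
    █ █ · · · · · ·
    · · · · · · · ·
    · · · · · · · ·
    · · · · · · · ·
    · · · · · · · ·
    · · · · · · · ·
    · · · · · · · ·
T1:
  2·area = 12  (B↔C swapped to make it positive)
  edge (4, 6)→(2, 6): d=(-2,0) right/bottom  bias=-1
  edge (2, 6)→(0, 0): d=(-2,-6) top-left  bias=+0
  edge (0, 0)→(4, 6): d=(4,6) right/bottom  bias=-1
    (0,1)@(1, 3): e=[6,0,6] → █  [on edge]
    (1,1)@(3, 3): e=[6,12,-6] → ·
    (0,2)@(1, 5): e=[2,-4,14] → ·
    (1,2)@(3, 5): e=[2,8,2] → █
    (2,2)@(5, 5): e=[2,20,-10] → ·
    (1,3)@(3, 7): e=[-2,4,10] → ·
    (1,4)@(3, 9): e=[-6,0,18] → ·  [on edge]
  covered (2 px):
    · · · · · · · ·
    █ · · · · · · ·
    · █ · · · · · ·
    · · · · · · · ·
    · · · · · · · ·
    · · · · · · · ·
    · · · · · · · ·
T2:
  2·area = 76
  edge (10, 8)→(2, 6): d=(-8,-2) top-left  bias=+0
  edge (2, 6)→(16, 0): d=(14,-6) top-left  bias=+0
  edge (16, 0)→(10, 8): d=(-6,8) right/bottom  bias=-1
    (7,0)@(15, 1): e=[66,8,2] → █
    (4,1)@(9, 3): e=[38,0,38] → █  [on edge]
    (5,1)@(11, 3): e=[42,12,22] → █
    (6,1)@(13, 3): e=[46,24,6] → █
    (7,1)@(15, 3): e=[50,36,-10] → ·
    (2,2)@(5, 5): e=[14,4,58] → █
    (3,2)@(7, 5): e=[18,16,42] → █
    (6,2)@(13, 5): e=[30,52,-6] → ·
    (2,3)@(5, 7): e=[-2,32,46] → ·
    (3,3)@(7, 7): e=[2,44,30] → █
    (5,3)@(11, 7): e=[10,68,-2] → ·
    (3,4)@(7, 9): e=[-14,72,18] → ·
  covered (10 px):
    · · · · · · · █
    · · · · █ █ █ ·
    · · █ █ █ █ · ·
    · · · █ █ · · ·
    · · · · · · · ·
    · · · · · · · ·
    · · · · · · · ·
T3:
  2·area = 4  (B↔C swapped to make it positive)
  edge (12, 8)→(10, 10): d=(-2,2) right/bottom  bias=-1
  edge (10, 10)→(10, 8): d=(0,-2) top-left  bias=+0
  edge (10, 8)→(12, 8): d=(2,0) top-left  bias=+0
    (7,2)@(15, 5): e=[0,10,-6] → ·  [on edge]
    (6,3)@(13, 7): e=[0,6,-2] → ·  [on edge]
    (5,4)@(11, 9): e=[0,2,2] → ·  [on edge]
    (4,5)@(9, 11): e=[0,-2,6] → ·  [on edge]
    (3,6)@(7, 13): e=[0,-6,10] → ·  [on edge]
  covered (0 px):
    · · · · · · · ·
    · · · · · · · ·
    · · · · · · · ·
    · · · · · · · ·
    · · · · · · · ·
    · · · · · · · ·
    · · · · · · · ·

Result: [[0,1],[1,2]]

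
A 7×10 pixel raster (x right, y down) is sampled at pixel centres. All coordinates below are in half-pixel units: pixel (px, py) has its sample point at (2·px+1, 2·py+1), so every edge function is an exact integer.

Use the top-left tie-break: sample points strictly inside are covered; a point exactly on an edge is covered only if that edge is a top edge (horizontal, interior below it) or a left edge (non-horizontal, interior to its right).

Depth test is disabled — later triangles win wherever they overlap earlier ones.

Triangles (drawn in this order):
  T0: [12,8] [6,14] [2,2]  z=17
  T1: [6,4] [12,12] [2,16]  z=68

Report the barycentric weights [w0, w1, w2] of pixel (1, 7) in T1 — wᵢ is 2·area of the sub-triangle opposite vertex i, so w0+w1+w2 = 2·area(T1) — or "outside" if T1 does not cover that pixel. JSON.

T0:
  2·area = 96
  edge (12, 8)→(6, 14): d=(-6,6) right/bottom  bias=-1
  edge (6, 14)→(2, 2): d=(-4,-12) top-left  bias=+0
  edge (2, 2)→(12, 8): d=(10,6) right/bottom  bias=-1
    (1,1)@(3, 3): e=[84,8,4] → █
    (2,1)@(5, 3): e=[72,32,-8] → ·
    (1,2)@(3, 5): e=[72,0,24] → █  [on edge]
    (2,2)@(5, 5): e=[60,24,12] → █
    (3,2)@(7, 5): e=[48,48,0] → ·  [on edge]
    (1,3)@(3, 7): e=[60,-8,44] → ·
    (2,3)@(5, 7): e=[48,16,32] → █
    (3,3)@(7, 7): e=[36,40,20] → █
    (4,3)@(9, 7): e=[24,64,8] → █
    (5,3)@(11, 7): e=[12,88,-4] → ·
    (6,3)@(13, 7): e=[0,112,-16] → ·  [on edge]
    (2,4)@(5, 9): e=[36,8,52] → █
    (5,4)@(11, 9): e=[0,80,16] → ·  [on edge]
    (2,5)@(5, 11): e=[24,0,72] → █  [on edge]
    (4,5)@(9, 11): e=[0,48,48] → ·  [on edge]
    (3,6)@(7, 13): e=[0,16,80] → ·  [on edge]
    (2,7)@(5, 15): e=[0,-16,112] → ·  [on edge]
    (1,8)@(3, 17): e=[0,-48,144] → ·  [on edge]
    (3,8)@(7, 17): e=[-24,0,120] → ·  [on edge]
    (0,9)@(1, 19): e=[0,-80,176] → ·  [on edge]
  covered (11 px):
    · · · · · · ·
    · █ · · · · ·
    · █ █ · · · ·
    · · █ █ █ · ·
    · · █ █ █ · ·
    · · █ █ · · ·
    · · · · · · ·
    · · · · · · ·
    · · · · · · ·
    · · · · · · ·
T1:
  2·area = 104
  edge (6, 4)→(12, 12): d=(6,8) right/bottom  bias=-1
  edge (12, 12)→(2, 16): d=(-10,4) right/bottom  bias=-1
  edge (2, 16)→(6, 4): d=(4,-12) top-left  bias=+0
    (3,0)@(7, 1): e=[-26,130,0] → ·  [on edge]
    (2,3)@(5, 7): e=[26,78,0] → █  [on edge]
    (3,3)@(7, 7): e=[10,70,24] → █
    (4,3)@(9, 7): e=[-6,62,48] → ·
    (2,4)@(5, 9): e=[38,58,8] → █
    (4,4)@(9, 9): e=[6,42,56] → █
    (5,4)@(11, 9): e=[-10,34,80] → ·
    (2,5)@(5, 11): e=[50,38,16] → █
    (5,5)@(11, 11): e=[2,14,88] → █
    (6,5)@(13, 11): e=[-14,6,112] → ·
    (1,6)@(3, 13): e=[78,26,0] → █  [on edge]
    (5,6)@(11, 13): e=[14,-6,96] → ·
    (0,9)@(1, 19): e=[130,-26,0] → ·  [on edge]
  covered (14 px):
    · · · · · · ·
    · · · · · · ·
    · · · · · · ·
    · · █ █ · · ·
    · · █ █ █ · ·
    · · █ █ █ █ ·
    · █ █ █ █ · ·
    · █ · · · · ·
    · · · · · · ·
    · · · · · · ·

Final: [6,8,90]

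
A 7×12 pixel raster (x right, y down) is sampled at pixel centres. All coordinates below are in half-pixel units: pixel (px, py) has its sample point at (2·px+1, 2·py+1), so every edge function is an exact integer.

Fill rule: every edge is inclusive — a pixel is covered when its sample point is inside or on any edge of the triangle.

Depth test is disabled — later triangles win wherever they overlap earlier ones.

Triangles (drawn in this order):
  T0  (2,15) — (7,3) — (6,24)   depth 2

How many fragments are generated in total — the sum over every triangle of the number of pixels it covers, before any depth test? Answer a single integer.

T0:
  2·area = 93
  edge (2, 15)→(7, 3): d=(5,-12) inclusive
  edge (7, 3)→(6, 24): d=(-1,21) inclusive
  edge (6, 24)→(2, 15): d=(-4,-9) inclusive
    (3,1)@(7, 3): e=[0,0,93] → X  [on edge]
    (4,1)@(9, 3): e=[24,-42,111] → .
    (3,2)@(7, 5): e=[10,-2,85] → .
    (2,4)@(5, 9): e=[6,36,51] → X
    (3,4)@(7, 9): e=[30,-6,69] → .
    (2,5)@(5, 11): e=[16,34,43] → X
    (3,5)@(7, 11): e=[40,-8,61] → .
    (1,6)@(3, 13): e=[2,74,17] → X
    (3,6)@(7, 13): e=[50,-10,53] → .
    (1,7)@(3, 15): e=[12,72,9] → X
    (3,7)@(7, 15): e=[60,-12,45] → .
    (1,8)@(3, 17): e=[22,70,1] → X
  covered (11 px):
    . . . . . . .
    . . . X . . .
    . . . . . . .
    . . . . . . .
    . . X . . . .
    . . X . . . .
    . X X . . . .
    . X X . . . .
    . X X . . . .
    . . X . . . .
    . . X . . . .
    . . . . . . .

Result: 11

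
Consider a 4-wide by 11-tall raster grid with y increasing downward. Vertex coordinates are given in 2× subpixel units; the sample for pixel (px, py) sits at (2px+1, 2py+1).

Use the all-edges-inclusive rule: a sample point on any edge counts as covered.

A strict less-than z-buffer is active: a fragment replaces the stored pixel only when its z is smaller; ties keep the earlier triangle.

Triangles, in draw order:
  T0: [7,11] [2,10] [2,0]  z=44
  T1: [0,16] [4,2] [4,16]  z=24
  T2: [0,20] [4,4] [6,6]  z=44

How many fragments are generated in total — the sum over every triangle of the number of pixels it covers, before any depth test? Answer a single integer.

T0:
  2·area = 50
  edge (7, 11)→(2, 10): d=(-5,-1) inclusive
  edge (2, 10)→(2, 0): d=(0,-10) inclusive
  edge (2, 0)→(7, 11): d=(5,11) inclusive
    (1,1)@(3, 3): e=[36,10,4] → █
    (2,1)@(5, 3): e=[38,30,-18] → ·
    (1,2)@(3, 5): e=[26,10,14] → █
    (2,2)@(5, 5): e=[28,30,-8] → ·
    (1,3)@(3, 7): e=[16,10,24] → █
    (2,3)@(5, 7): e=[18,30,2] → █
    (3,3)@(7, 7): e=[20,50,-20] → ·
    (1,4)@(3, 9): e=[6,10,34] → █
    (3,4)@(7, 9): e=[10,50,-10] → ·
    (1,5)@(3, 11): e=[-4,10,44] → ·
    (2,5)@(5, 11): e=[-2,30,22] → ·
    (3,5)@(7, 11): e=[0,50,0] → █  [on edge]
  covered (7 px):
    · · · ·
    · █ · ·
    · █ · ·
    · █ █ ·
    · █ █ ·
    · · · █
    · · · ·
    · · · ·
    · · · ·
    · · · ·
    · · · ·
T1:
  2·area = 56
  edge (0, 16)→(4, 2): d=(4,-14) inclusive
  edge (4, 2)→(4, 16): d=(0,14) inclusive
  edge (4, 16)→(0, 16): d=(-4,0) inclusive
    (1,3)@(3, 7): e=[6,14,36] → █
    (2,3)@(5, 7): e=[34,-14,36] → ·
    (1,4)@(3, 9): e=[14,14,28] → █
    (2,4)@(5, 9): e=[42,-14,28] → ·
    (1,5)@(3, 11): e=[22,14,20] → █
    (2,5)@(5, 11): e=[50,-14,20] → ·
    (0,6)@(1, 13): e=[2,42,12] → █
    (2,6)@(5, 13): e=[58,-14,12] → ·
    (0,7)@(1, 15): e=[10,42,4] → █
    (2,7)@(5, 15): e=[66,-14,4] → ·
    (0,8)@(1, 17): e=[18,42,-4] → ·
    (1,8)@(3, 17): e=[46,14,-4] → ·
  covered (7 px):
    · · · ·
    · · · ·
    · · · ·
    · █ · ·
    · █ · ·
    · █ · ·
    █ █ · ·
    █ █ · ·
    · · · ·
    · · · ·
    · · · ·
T2:
  2·area = 40
  edge (0, 20)→(4, 4): d=(4,-16) inclusive
  edge (4, 4)→(6, 6): d=(2,2) inclusive
  edge (6, 6)→(0, 20): d=(-6,14) inclusive
    (0,0)@(1, 1): e=[-60,0,100] → ·  [on edge]
    (1,1)@(3, 3): e=[-20,0,60] → ·  [on edge]
    (2,2)@(5, 5): e=[20,0,20] → █  [on edge]
    (3,2)@(7, 5): e=[52,-4,-8] → ·
    (2,3)@(5, 7): e=[28,4,8] → █
    (3,3)@(7, 7): e=[60,0,-20] → ·  [on edge]
    (1,4)@(3, 9): e=[4,12,24] → █
    (2,4)@(5, 9): e=[36,8,-4] → ·
    (1,5)@(3, 11): e=[12,16,12] → █
    (2,5)@(5, 11): e=[44,12,-16] → ·
    (1,6)@(3, 13): e=[20,20,0] → █  [on edge]
    (2,6)@(5, 13): e=[52,16,-28] → ·
  covered (6 px):
    · · · ·
    · · · ·
    · · █ ·
    · · █ ·
    · █ · ·
    · █ · ·
    · █ · ·
    · · · ·
    █ · · ·
    · · · ·
    · · · ·

Result: 20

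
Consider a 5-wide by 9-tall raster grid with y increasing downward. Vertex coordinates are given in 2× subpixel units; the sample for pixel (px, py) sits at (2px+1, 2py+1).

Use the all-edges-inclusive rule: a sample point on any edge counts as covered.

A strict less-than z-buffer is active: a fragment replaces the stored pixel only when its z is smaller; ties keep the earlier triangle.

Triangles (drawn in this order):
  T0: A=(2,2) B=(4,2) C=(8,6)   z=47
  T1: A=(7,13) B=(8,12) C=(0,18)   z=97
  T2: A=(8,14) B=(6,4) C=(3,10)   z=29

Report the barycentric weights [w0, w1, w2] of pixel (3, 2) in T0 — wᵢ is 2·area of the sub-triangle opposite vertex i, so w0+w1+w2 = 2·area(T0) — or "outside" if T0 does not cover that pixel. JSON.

T0:
  2·area = 8
  edge (2, 2)→(4, 2): d=(2,0) inclusive
  edge (4, 2)→(8, 6): d=(4,4) inclusive
  edge (8, 6)→(2, 2): d=(-6,-4) inclusive
    (1,0)@(3, 1): e=[-2,0,10] → ·  [on edge]
    (2,1)@(5, 3): e=[2,0,6] → #  [on edge]
    (3,1)@(7, 3): e=[2,-8,14] → ·
    (2,2)@(5, 5): e=[6,8,-6] → ·
    (3,2)@(7, 5): e=[6,0,2] → #  [on edge]
    (4,2)@(9, 5): e=[6,-8,10] → ·
    (3,3)@(7, 7): e=[10,8,-10] → ·
    (4,3)@(9, 7): e=[10,0,-2] → ·  [on edge]
  covered (2 px):
    · · · · ·
    · · # · ·
    · · · # ·
    · · · · ·
    · · · · ·
    · · · · ·
    · · · · ·
    · · · · ·
    · · · · ·
T1:
  2·area = 2  (B↔C swapped to make it positive)
  edge (7, 13)→(0, 18): d=(-7,5) inclusive
  edge (0, 18)→(8, 12): d=(8,-6) inclusive
  edge (8, 12)→(7, 13): d=(-1,1) inclusive
    (4,5)@(9, 11): e=[4,-2,0] → ·  [on edge]
    (3,6)@(7, 13): e=[0,2,0] → #  [on edge]
    (4,6)@(9, 13): e=[-10,14,-2] → ·
    (2,7)@(5, 15): e=[-4,6,0] → ·  [on edge]
    (3,7)@(7, 15): e=[-14,18,-2] → ·
    (1,8)@(3, 17): e=[-8,10,0] → ·  [on edge]
  covered (1 px):
    · · · · ·
    · · · · ·
    · · · · ·
    · · · · ·
    · · · · ·
    · · · · ·
    · · · # ·
    · · · · ·
    · · · · ·
T2:
  2·area = 42  (B↔C swapped to make it positive)
  edge (8, 14)→(3, 10): d=(-5,-4) inclusive
  edge (3, 10)→(6, 4): d=(3,-6) inclusive
  edge (6, 4)→(8, 14): d=(2,10) inclusive
    (2,3)@(5, 7): e=[23,3,16] → #
    (3,3)@(7, 7): e=[31,15,-4] → ·
    (2,4)@(5, 9): e=[13,9,20] → #
    (3,4)@(7, 9): e=[21,21,0] → #  [on edge]
    (4,4)@(9, 9): e=[29,33,-20] → ·
    (2,5)@(5, 11): e=[3,15,24] → #
    (4,5)@(9, 11): e=[19,39,-16] → ·
    (2,6)@(5, 13): e=[-7,21,28] → ·
    (3,6)@(7, 13): e=[1,33,8] → #
    (4,6)@(9, 13): e=[9,45,-12] → ·
    (3,7)@(7, 15): e=[-9,39,12] → ·
  covered (6 px):
    · · · · ·
    · · · · ·
    · · · · ·
    · · # · ·
    · · # # ·
    · · # # ·
    · · · # ·
    · · · · ·
    · · · · ·

Final: [0,2,6]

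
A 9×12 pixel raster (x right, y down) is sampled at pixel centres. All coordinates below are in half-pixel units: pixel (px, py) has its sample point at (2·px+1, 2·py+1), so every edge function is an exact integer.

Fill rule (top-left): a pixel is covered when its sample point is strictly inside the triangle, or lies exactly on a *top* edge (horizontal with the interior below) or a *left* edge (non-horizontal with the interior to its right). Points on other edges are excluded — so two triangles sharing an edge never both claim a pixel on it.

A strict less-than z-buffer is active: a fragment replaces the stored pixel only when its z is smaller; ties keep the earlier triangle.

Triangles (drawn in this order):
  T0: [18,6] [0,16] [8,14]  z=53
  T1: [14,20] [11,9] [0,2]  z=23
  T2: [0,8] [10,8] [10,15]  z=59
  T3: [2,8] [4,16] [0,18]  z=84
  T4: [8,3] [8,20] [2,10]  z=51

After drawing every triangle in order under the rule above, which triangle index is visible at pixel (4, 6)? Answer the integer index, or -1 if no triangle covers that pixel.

T0:
  2·area = 44  (B↔C swapped to make it positive)
  edge (18, 6)→(8, 14): d=(-10,8) right/bottom  bias=-1
  edge (8, 14)→(0, 16): d=(-8,2) right/bottom  bias=-1
  edge (0, 16)→(18, 6): d=(18,-10) top-left  bias=+0
    (6,4)@(13, 9): e=[10,30,4] → █
    (7,4)@(15, 9): e=[-6,26,24] → ·
    (4,5)@(9, 11): e=[22,22,0] → █  [on edge]
    (5,5)@(11, 11): e=[6,18,20] → █
    (6,5)@(13, 11): e=[-10,14,40] → ·
    (3,6)@(7, 13): e=[18,10,16] → █
    (5,6)@(11, 13): e=[-14,2,56] → ·
    (1,7)@(3, 15): e=[30,2,12] → █
    (2,7)@(5, 15): e=[14,-2,32] → ·
    (3,7)@(7, 15): e=[-2,-6,52] → ·
    (4,7)@(9, 15): e=[-18,-10,72] → ·
    (1,8)@(3, 17): e=[10,-14,48] → ·
  covered (6 px):
    · · · · · · · · ·
    · · · · · · · · ·
    · · · · · · · · ·
    · · · · · · · · ·
    · · · · · · █ · ·
    · · · · █ █ · · ·
    · · · █ █ · · · ·
    · █ · · · · · · ·
    · · · · · · · · ·
    · · · · · · · · ·
    · · · · · · · · ·
    · · · · · · · · ·
T1:
  2·area = 100  (B↔C swapped to make it positive)
  edge (14, 20)→(0, 2): d=(-14,-18) top-left  bias=+0
  edge (0, 2)→(11, 9): d=(11,7) right/bottom  bias=-1
  edge (11, 9)→(14, 20): d=(3,11) right/bottom  bias=-1
    (0,1)@(1, 3): e=[4,4,92] → █
    (1,1)@(3, 3): e=[40,-10,70] → ·
    (0,2)@(1, 5): e=[-24,26,98] → ·
    (1,2)@(3, 5): e=[12,12,76] → █
    (2,2)@(5, 5): e=[48,-2,54] → ·
    (1,3)@(3, 7): e=[-16,34,82] → ·
    (2,3)@(5, 7): e=[20,20,60] → █
    (3,3)@(7, 7): e=[56,6,38] → █
    (4,3)@(9, 7): e=[92,-8,16] → ·
    (2,4)@(5, 9): e=[-8,42,66] → ·
    (3,4)@(7, 9): e=[28,28,44] → █
    (4,4)@(9, 9): e=[64,14,22] → █
    (5,4)@(11, 9): e=[100,0,0] → ·  [on edge]
    (3,5)@(7, 11): e=[0,50,50] → █  [on edge]
  covered (13 px):
    · · · · · · · · ·
    █ · · · · · · · ·
    · █ · · · · · · ·
    · · █ █ · · · · ·
    · · · █ █ · · · ·
    · · · █ █ █ · · ·
    · · · · █ █ · · ·
    · · · · · █ · · ·
    · · · · · · █ · ·
    · · · · · · · · ·
    · · · · · · · · ·
    · · · · · · · · ·
T2:
  2·area = 70
  edge (0, 8)→(10, 8): d=(10,0) top-left  bias=+0
  edge (10, 8)→(10, 15): d=(0,7) right/bottom  bias=-1
  edge (10, 15)→(0, 8): d=(-10,-7) top-left  bias=+0
    (1,4)@(3, 9): e=[10,49,11] → █
    (2,4)@(5, 9): e=[10,35,25] → █
    (3,4)@(7, 9): e=[10,21,39] → █
    (4,4)@(9, 9): e=[10,7,53] → █
    (5,4)@(11, 9): e=[10,-7,67] → ·
    (1,5)@(3, 11): e=[30,49,-9] → ·
    (2,5)@(5, 11): e=[30,35,5] → █
    (5,5)@(11, 11): e=[30,-7,47] → ·
    (2,6)@(5, 13): e=[50,35,-15] → ·
    (3,6)@(7, 13): e=[50,21,-1] → ·
    (4,6)@(9, 13): e=[50,7,13] → █
    (5,6)@(11, 13): e=[50,-7,27] → ·
  covered (8 px):
    · · · · · · · · ·
    · · · · · · · · ·
    · · · · · · · · ·
    · · · · · · · · ·
    · █ █ █ █ · · · ·
    · · █ █ █ · · · ·
    · · · · █ · · · ·
    · · · · · · · · ·
    · · · · · · · · ·
    · · · · · · · · ·
    · · · · · · · · ·
    · · · · · · · · ·
T3:
  2·area = 36
  edge (2, 8)→(4, 16): d=(2,8) right/bottom  bias=-1
  edge (4, 16)→(0, 18): d=(-4,2) right/bottom  bias=-1
  edge (0, 18)→(2, 8): d=(2,-10) top-left  bias=+0
    (1,1)@(3, 3): e=[-18,54,0] → ·  [on edge]
    (0,6)@(1, 13): e=[18,18,0] → █  [on edge]
    (1,6)@(3, 13): e=[2,14,20] → █
    (2,6)@(5, 13): e=[-14,10,40] → ·
    (0,7)@(1, 15): e=[22,10,4] → █
    (2,7)@(5, 15): e=[-10,2,44] → ·
    (0,8)@(1, 17): e=[26,2,8] → █
    (1,8)@(3, 17): e=[10,-2,28] → ·
    (0,9)@(1, 19): e=[30,-6,12] → ·
  covered (5 px):
    · · · · · · · · ·
    · · · · · · · · ·
    · · · · · · · · ·
    · · · · · · · · ·
    · · · · · · · · ·
    · · · · · · · · ·
    █ █ · · · · · · ·
    █ █ · · · · · · ·
    █ · · · · · · · ·
    · · · · · · · · ·
    · · · · · · · · ·
    · · · · · · · · ·
T4:
  2·area = 102
  edge (8, 3)→(8, 20): d=(0,17) right/bottom  bias=-1
  edge (8, 20)→(2, 10): d=(-6,-10) top-left  bias=+0
  edge (2, 10)→(8, 3): d=(6,-7) top-left  bias=+0
    (3,2)@(7, 5): e=[17,80,5] → █
    (4,2)@(9, 5): e=[-17,100,19] → ·
    (2,3)@(5, 7): e=[51,48,3] → █
    (4,3)@(9, 7): e=[-17,88,31] → ·
    (1,4)@(3, 9): e=[85,16,1] → █
    (4,4)@(9, 9): e=[-17,76,43] → ·
    (1,5)@(3, 11): e=[85,4,13] → █
    (4,5)@(9, 11): e=[-17,64,55] → ·
    (1,6)@(3, 13): e=[85,-8,25] → ·
    (2,6)@(5, 13): e=[51,12,39] → █
    (4,6)@(9, 13): e=[-17,52,67] → ·
    (2,7)@(5, 15): e=[51,0,51] → █  [on edge]
  covered (14 px):
    · · · · · · · · ·
    · · · · · · · · ·
    · · · █ · · · · ·
    · · █ █ · · · · ·
    · █ █ █ · · · · ·
    · █ █ █ · · · · ·
    · · █ █ · · · · ·
    · · █ █ · · · · ·
    · · · █ · · · · ·
    · · · · · · · · ·
    · · · · · · · · ·
    · · · · · · · · ·

Z-buffer (winner per pixel, '.' = empty):
  . . . . . . . . .
  1 . . . . . . . .
  . 1 . 4 . . . . .
  . . 1 1 . . . . .
  . 4 4 1 1 . 0 . .
  . 4 4 1 1 1 . . .
  3 3 4 4 1 1 . . .
  3 0 4 4 . 1 . . .
  3 . . 4 . . 1 . .
  . . . . . . . . .
  . . . . . . . . .
  . . . . . . . . .

Result: 1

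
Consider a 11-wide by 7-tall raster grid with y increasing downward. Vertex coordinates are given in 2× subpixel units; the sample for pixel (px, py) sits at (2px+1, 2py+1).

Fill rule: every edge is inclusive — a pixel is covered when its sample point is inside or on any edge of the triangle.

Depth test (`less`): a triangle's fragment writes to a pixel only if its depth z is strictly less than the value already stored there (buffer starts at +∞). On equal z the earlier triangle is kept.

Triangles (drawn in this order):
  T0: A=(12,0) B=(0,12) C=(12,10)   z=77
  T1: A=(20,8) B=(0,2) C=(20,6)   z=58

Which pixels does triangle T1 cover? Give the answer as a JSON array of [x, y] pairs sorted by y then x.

T0:
  2·area = 120  (B↔C swapped to make it positive)
  edge (12, 0)→(12, 10): d=(0,10) inclusive
  edge (12, 10)→(0, 12): d=(-12,2) inclusive
  edge (0, 12)→(12, 0): d=(12,-12) inclusive
    (5,0)@(11, 1): e=[10,110,0] → #  [on edge]
    (6,0)@(13, 1): e=[-10,106,24] → ·
    (4,1)@(9, 3): e=[30,90,0] → #  [on edge]
    (6,1)@(13, 3): e=[-10,82,48] → ·
    (3,2)@(7, 5): e=[50,70,0] → #  [on edge]
    (6,2)@(13, 5): e=[-10,58,72] → ·
    (2,3)@(5, 7): e=[70,50,0] → #  [on edge]
    (6,3)@(13, 7): e=[-10,34,96] → ·
    (1,4)@(3, 9): e=[90,30,0] → #  [on edge]
    (6,4)@(13, 9): e=[-10,10,120] → ·
    (0,5)@(1, 11): e=[110,10,0] → #  [on edge]
    (3,5)@(7, 11): e=[50,-2,72] → ·
  covered (18 px):
    · · · · · # · · · · ·
    · · · · # # · · · · ·
    · · · # # # · · · · ·
    · · # # # # · · · · ·
    · # # # # # · · · · ·
    # # # · · · · · · · ·
    · · · · · · · · · · ·
T1:
  2·area = 40
  edge (20, 8)→(0, 2): d=(-20,-6) inclusive
  edge (0, 2)→(20, 6): d=(20,4) inclusive
  edge (20, 6)→(20, 8): d=(0,2) inclusive
    (2,1)@(5, 3): e=[10,0,30] → #  [on edge]
    (3,1)@(7, 3): e=[22,-8,26] → ·
    (2,2)@(5, 5): e=[-30,40,30] → ·
    (5,2)@(11, 5): e=[6,16,18] → #
    (6,2)@(13, 5): e=[18,8,14] → #
    (7,2)@(15, 5): e=[30,0,10] → #  [on edge]
    (8,2)@(17, 5): e=[42,-8,6] → ·
    (5,3)@(11, 7): e=[-34,56,18] → ·
    (6,3)@(13, 7): e=[-22,48,14] → ·
    (7,3)@(15, 7): e=[-10,40,10] → ·
    (8,3)@(17, 7): e=[2,32,6] → #
    (9,3)@(19, 7): e=[14,24,2] → #
  covered (6 px):
    · · · · · · · · · · ·
    · · # · · · · · · · ·
    · · · · · # # # · · ·
    · · · · · · · · # # ·
    · · · · · · · · · · ·
    · · · · · · · · · · ·
    · · · · · · · · · · ·

Answer: [[2,1],[5,2],[6,2],[7,2],[8,3],[9,3]]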